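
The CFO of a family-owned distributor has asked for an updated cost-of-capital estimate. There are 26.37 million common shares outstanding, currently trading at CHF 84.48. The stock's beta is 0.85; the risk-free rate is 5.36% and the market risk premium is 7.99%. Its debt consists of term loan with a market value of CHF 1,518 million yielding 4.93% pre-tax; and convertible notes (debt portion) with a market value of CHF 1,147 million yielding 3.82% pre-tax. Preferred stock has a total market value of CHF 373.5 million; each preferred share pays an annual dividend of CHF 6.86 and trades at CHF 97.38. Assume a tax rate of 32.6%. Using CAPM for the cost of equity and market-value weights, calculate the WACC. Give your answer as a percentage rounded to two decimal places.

Cost of equity via CAPM: Re = 5.36% + 0.85 × 7.99% = 12.1515%.
Cost of preferred: Rp = 6.86 / 97.38 = 7.0446%.
Market value of equity E = 84.48 × 26.37m = 2227.7376m.
Total capital V = 2227.7376 + 373.5 + 1518 + 1147 = 5266.2376.
Equity: weight = 2227.7376/5266.2376 = 0.4230; cost = 12.1515%.
Preferred: weight = 373.5/5266.2376 = 0.0709; cost = 7.0446%.
Term loan: weight = 1518/5266.2376 = 0.2883; after-tax cost = 4.93% × (1 − 32.6%) = 3.3228%.
Convertible notes (debt portion): weight = 1147/5266.2376 = 0.2178; after-tax cost = 3.82% × (1 − 32.6%) = 2.5747%.
WACC = 0.4230 × 12.1515% + 0.0709 × 7.0446% + 0.2883 × 3.3228% + 0.2178 × 2.5747% = 7.1586%.

7.16%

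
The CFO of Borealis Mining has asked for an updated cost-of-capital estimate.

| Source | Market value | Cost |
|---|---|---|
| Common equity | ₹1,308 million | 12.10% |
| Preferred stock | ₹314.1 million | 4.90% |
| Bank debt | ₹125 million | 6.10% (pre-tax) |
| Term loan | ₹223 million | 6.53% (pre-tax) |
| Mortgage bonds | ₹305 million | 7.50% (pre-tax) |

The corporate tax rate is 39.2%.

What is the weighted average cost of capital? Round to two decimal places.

8.84%

Total capital V = 1308 + 314.1 + 125 + 223 + 305 = 2275.1.
Equity: weight = 1308/2275.1 = 0.5749; cost = 12.1%.
Preferred: weight = 314.1/2275.1 = 0.1381; cost = 4.9%.
Bank debt: weight = 125/2275.1 = 0.0549; after-tax cost = 6.1% × (1 − 39.2%) = 3.7088%.
Term loan: weight = 223/2275.1 = 0.0980; after-tax cost = 6.53% × (1 − 39.2%) = 3.9702%.
Mortgage bonds: weight = 305/2275.1 = 0.1341; after-tax cost = 7.5% × (1 − 39.2%) = 4.5600%.
WACC = 0.5749 × 12.1000% + 0.1381 × 4.9000% + 0.0549 × 3.7088% + 0.0980 × 3.9702% + 0.1341 × 4.5600% = 8.8373%.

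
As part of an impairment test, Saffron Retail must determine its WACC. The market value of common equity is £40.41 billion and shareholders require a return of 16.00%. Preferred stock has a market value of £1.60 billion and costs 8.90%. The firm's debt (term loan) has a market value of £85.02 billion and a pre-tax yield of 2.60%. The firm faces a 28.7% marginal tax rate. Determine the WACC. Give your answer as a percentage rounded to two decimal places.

6.44%

Total capital V = 40.41 + 1.6 + 85.02 = 127.03.
Equity: weight = 40.41/127.03 = 0.3181; cost = 16%.
Preferred: weight = 1.6/127.03 = 0.0126; cost = 8.9%.
Term loan: weight = 85.02/127.03 = 0.6693; after-tax cost = 2.6% × (1 − 28.7%) = 1.8538%.
WACC = 0.3181 × 16.0000% + 0.0126 × 8.9000% + 0.6693 × 1.8538% = 6.4427%.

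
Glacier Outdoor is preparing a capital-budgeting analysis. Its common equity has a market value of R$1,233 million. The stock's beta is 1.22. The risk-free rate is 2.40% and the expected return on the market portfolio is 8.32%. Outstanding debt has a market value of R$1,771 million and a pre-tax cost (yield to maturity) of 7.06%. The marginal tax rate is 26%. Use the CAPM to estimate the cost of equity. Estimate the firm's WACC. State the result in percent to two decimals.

7.03%

Market risk premium = 8.32% − 2.4% = 5.92%.
Cost of equity via CAPM: Re = 2.4% + 1.22 × 5.92% = 9.6224%.
Total capital V = 1233 + 1771 = 3004.
Equity: weight = 1233/3004 = 0.4105; cost = 9.6224%.
Debt: weight = 1771/3004 = 0.5895; after-tax cost = 7.06% × (1 − 26%) = 5.2244%.
WACC = 0.4105 × 9.6224% + 0.5895 × 5.2244% = 7.0296%.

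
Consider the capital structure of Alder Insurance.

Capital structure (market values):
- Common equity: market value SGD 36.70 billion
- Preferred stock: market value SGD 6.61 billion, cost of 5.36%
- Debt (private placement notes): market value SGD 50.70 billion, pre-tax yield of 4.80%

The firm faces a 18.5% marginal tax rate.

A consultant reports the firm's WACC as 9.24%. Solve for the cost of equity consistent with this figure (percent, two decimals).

Total capital V = 36.7 + 6.61 + 50.7 = 94.01.
Equity weight = 36.7/94.01 = 0.3904.
Preferred weight = 6.61/94.01 = 0.0703.
Private placement notes weight = 50.7/94.01 = 0.5393.
Debt contribution = 0.5393 × 4.8% × (1 − 18.5%) = 2.1098%.
Preferred contribution = 0.0703 × 5.36% = 0.3769%.
Required equity contribution = 9.24% − 2.4866% = 6.7534%.
Re = 6.7534% / 0.3904 = 17.2993%.

17.30%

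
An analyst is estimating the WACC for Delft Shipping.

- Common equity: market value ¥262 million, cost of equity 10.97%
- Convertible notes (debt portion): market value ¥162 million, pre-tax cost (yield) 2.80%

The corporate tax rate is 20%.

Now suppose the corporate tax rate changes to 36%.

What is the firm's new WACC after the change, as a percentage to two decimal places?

7.46%

After the change:
Total capital V = 262 + 162 = 424.
Equity: weight = 262/424 = 0.6179; cost = 10.97%.
Convertible notes (debt portion): weight = 162/424 = 0.3821; after-tax cost = 2.8% × (1 − 36%) = 1.7920%.
WACC = 0.6179 × 10.9700% + 0.3821 × 1.7920% = 7.4633%.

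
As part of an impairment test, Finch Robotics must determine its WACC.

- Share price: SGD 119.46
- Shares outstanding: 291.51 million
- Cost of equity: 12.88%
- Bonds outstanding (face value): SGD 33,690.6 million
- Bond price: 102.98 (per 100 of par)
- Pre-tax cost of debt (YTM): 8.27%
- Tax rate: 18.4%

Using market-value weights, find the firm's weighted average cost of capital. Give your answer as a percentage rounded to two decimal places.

Market value of equity E = 119.46 × 291.51m = 34823.7846m. Market value of debt D = 33690.6m × 102.98/100 = 34694.57988m.
Total capital V = 34823.7846 + 34694.57988 = 69518.36448.
Equity: weight = 34823.7846/69518.36448 = 0.5009; cost = 12.88%.
Bonds outstanding: weight = 34694.57988/69518.36448 = 0.4991; after-tax cost = 8.27% × (1 − 18.4%) = 6.7483%.
WACC = 0.5009 × 12.8800% + 0.4991 × 6.7483% = 9.8199%.

9.82%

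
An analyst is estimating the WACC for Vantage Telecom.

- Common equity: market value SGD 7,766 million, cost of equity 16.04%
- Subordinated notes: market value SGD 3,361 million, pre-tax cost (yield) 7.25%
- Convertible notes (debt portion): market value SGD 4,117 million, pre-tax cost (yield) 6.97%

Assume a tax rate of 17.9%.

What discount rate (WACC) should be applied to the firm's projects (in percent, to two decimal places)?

Total capital V = 7766 + 3361 + 4117 = 15244.
Equity: weight = 7766/15244 = 0.5094; cost = 16.04%.
Subordinated notes: weight = 3361/15244 = 0.2205; after-tax cost = 7.25% × (1 − 17.9%) = 5.9522%.
Convertible notes (debt portion): weight = 4117/15244 = 0.2701; after-tax cost = 6.97% × (1 − 17.9%) = 5.7224%.
WACC = 0.5094 × 16.0400% + 0.2205 × 5.9522% + 0.2701 × 5.7224% = 11.0293%.

11.03%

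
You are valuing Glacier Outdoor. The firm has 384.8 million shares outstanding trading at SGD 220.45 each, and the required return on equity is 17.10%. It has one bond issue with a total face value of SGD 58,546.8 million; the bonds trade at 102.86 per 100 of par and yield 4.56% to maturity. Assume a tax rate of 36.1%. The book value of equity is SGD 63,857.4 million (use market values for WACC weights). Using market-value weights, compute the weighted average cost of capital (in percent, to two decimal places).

Market value of equity E = 220.45 × 384.8m = 84829.16m. Market value of debt D = 58546.8m × 102.86/100 = 60221.23848m.
Total capital V = 84829.16 + 60221.23848 = 145050.39848.
Equity: weight = 84829.16/145050.39848 = 0.5848; cost = 17.1%.
Bonds outstanding: weight = 60221.23848/145050.39848 = 0.4152; after-tax cost = 4.56% × (1 − 36.1%) = 2.9138%.
WACC = 0.5848 × 17.1000% + 0.4152 × 2.9138% = 11.2103%.

11.21%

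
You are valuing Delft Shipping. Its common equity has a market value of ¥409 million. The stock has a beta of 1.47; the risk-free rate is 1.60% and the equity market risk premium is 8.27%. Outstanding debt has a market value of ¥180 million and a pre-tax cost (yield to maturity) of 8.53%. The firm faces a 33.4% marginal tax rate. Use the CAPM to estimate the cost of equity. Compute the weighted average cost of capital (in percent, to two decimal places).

Cost of equity via CAPM: Re = 1.6% + 1.47 × 8.27% = 13.7569%.
Total capital V = 409 + 180 = 589.
Equity: weight = 409/589 = 0.6944; cost = 13.7569%.
Debt: weight = 180/589 = 0.3056; after-tax cost = 8.53% × (1 − 33.4%) = 5.6810%.
WACC = 0.6944 × 13.7569% + 0.3056 × 5.6810% = 11.2889%.

11.29%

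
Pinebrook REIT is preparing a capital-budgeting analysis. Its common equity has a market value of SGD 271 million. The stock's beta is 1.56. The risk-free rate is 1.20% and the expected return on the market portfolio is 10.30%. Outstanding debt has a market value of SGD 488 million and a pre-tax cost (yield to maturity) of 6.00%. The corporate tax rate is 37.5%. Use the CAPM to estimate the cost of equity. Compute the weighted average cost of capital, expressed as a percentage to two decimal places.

Market risk premium = 10.3% − 1.2% = 9.1%.
Cost of equity via CAPM: Re = 1.2% + 1.56 × 9.1% = 15.3960%.
Total capital V = 271 + 488 = 759.
Equity: weight = 271/759 = 0.3570; cost = 15.396%.
Debt: weight = 488/759 = 0.6430; after-tax cost = 6% × (1 − 37.5%) = 3.7500%.
WACC = 0.3570 × 15.3960% + 0.6430 × 3.7500% = 7.9082%.

7.91%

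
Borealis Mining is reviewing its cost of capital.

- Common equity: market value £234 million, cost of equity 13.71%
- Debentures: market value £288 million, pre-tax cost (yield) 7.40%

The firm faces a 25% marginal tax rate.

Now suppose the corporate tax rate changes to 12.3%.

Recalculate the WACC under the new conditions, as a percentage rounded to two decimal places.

After the change:
Total capital V = 234 + 288 = 522.
Equity: weight = 234/522 = 0.4483; cost = 13.71%.
Debentures: weight = 288/522 = 0.5517; after-tax cost = 7.4% × (1 − 12.3%) = 6.4898%.
WACC = 0.4483 × 13.7100% + 0.5517 × 6.4898% = 9.7264%.

9.73%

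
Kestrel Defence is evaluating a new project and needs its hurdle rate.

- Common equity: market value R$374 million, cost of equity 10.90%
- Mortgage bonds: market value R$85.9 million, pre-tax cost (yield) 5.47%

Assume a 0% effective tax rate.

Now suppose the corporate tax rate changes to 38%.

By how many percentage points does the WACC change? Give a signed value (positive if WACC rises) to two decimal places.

Current WACC:
Total capital V = 374 + 85.9 = 459.9.
Equity: weight = 374/459.9 = 0.8132; cost = 10.9%.
Mortgage bonds: weight = 85.9/459.9 = 0.1868; after-tax cost = 5.47% × (1 − 0%) = 5.4700%.
WACC = 0.8132 × 10.9000% + 0.1868 × 5.4700% = 9.8858%.
After the change:
Total capital V = 374 + 85.9 = 459.9.
Equity: weight = 374/459.9 = 0.8132; cost = 10.9%.
Mortgage bonds: weight = 85.9/459.9 = 0.1868; after-tax cost = 5.47% × (1 − 38%) = 3.3914%.
WACC = 0.8132 × 10.9000% + 0.1868 × 3.3914% = 9.4975%.
Change in WACC = 9.4975% − 9.8858% = -0.3882 pp.

-0.39 pp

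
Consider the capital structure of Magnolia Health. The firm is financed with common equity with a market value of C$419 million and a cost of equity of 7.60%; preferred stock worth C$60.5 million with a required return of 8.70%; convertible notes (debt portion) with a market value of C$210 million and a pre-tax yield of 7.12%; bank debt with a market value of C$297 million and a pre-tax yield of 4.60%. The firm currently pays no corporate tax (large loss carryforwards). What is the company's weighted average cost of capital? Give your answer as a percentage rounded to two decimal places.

Total capital V = 419 + 60.5 + 210 + 297 = 986.5.
Equity: weight = 419/986.5 = 0.4247; cost = 7.6%.
Preferred: weight = 60.5/986.5 = 0.0613; cost = 8.7%.
Convertible notes (debt portion): weight = 210/986.5 = 0.2129; after-tax cost = 7.12% × (1 − 0%) = 7.1200%.
Bank debt: weight = 297/986.5 = 0.3011; after-tax cost = 4.6% × (1 − 0%) = 4.6000%.
WACC = 0.4247 × 7.6000% + 0.0613 × 8.7000% + 0.2129 × 7.1200% + 0.3011 × 4.6000% = 6.6621%.

6.66%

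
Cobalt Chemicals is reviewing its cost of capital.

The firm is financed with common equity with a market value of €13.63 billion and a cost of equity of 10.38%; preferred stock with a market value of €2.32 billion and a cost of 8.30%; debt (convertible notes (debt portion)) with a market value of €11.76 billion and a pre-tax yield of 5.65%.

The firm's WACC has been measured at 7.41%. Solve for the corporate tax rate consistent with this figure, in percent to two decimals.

32.88%

Total capital V = 13.63 + 2.32 + 11.76 = 27.71.
Equity weight = 13.63/27.71 = 0.4919.
Preferred weight = 2.32/27.71 = 0.0837.
Convertible notes (debt portion) weight = 11.76/27.71 = 0.4244.
Equity contribution = 0.4919 × 10.38% = 5.1057%.
Preferred contribution = 0.0837 × 8.3% = 0.6949%.
Debt contribution must be 7.41% − 5.8006% = 1.6094%.
0.4244 × 5.65% × (1 − T) = 1.6094%  ⇒  (1 − T) = 0.6712.
T = 32.8823%.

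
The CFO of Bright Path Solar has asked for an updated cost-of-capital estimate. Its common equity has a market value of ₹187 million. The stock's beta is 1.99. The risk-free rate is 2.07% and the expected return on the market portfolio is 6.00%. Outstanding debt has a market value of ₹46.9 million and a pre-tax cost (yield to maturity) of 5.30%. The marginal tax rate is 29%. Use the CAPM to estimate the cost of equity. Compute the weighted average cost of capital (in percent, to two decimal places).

8.66%

Market risk premium = 6.0% − 2.07% = 3.93%.
Cost of equity via CAPM: Re = 2.07% + 1.99 × 3.93% = 9.8907%.
Total capital V = 187 + 46.9 = 233.9.
Equity: weight = 187/233.9 = 0.7995; cost = 9.8907%.
Debt: weight = 46.9/233.9 = 0.2005; after-tax cost = 5.3% × (1 − 29%) = 3.7630%.
WACC = 0.7995 × 9.8907% + 0.2005 × 3.7630% = 8.6620%.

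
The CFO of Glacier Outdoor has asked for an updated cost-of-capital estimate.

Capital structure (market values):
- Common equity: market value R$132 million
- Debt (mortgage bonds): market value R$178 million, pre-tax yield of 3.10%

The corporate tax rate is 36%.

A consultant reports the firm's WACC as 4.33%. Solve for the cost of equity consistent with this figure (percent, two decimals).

Total capital V = 132 + 178 = 310.
Equity weight = 132/310 = 0.4258.
Mortgage bonds weight = 178/310 = 0.5742.
Debt contribution = 0.5742 × 3.1% × (1 − 36%) = 1.1392%.
Required equity contribution = 4.33% − 1.1392% = 3.1908%.
Re = 3.1908% / 0.4258 = 7.4935%.

7.49%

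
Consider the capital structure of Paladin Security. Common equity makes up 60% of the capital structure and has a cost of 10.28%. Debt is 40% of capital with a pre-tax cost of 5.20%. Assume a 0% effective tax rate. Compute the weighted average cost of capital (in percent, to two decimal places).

8.25%

After-tax cost of debt = 5.2% × (1 − 0%) = 5.2000%.
WACC = 0.600 × 10.2800% + 0.400 × 5.2000% = 8.2480%.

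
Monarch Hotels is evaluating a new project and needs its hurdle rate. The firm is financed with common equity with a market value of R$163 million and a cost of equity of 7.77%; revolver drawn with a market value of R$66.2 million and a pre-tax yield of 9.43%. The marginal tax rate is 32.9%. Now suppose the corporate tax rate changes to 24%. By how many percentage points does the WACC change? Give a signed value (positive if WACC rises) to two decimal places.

Current WACC:
Total capital V = 163 + 66.2 = 229.2.
Equity: weight = 163/229.2 = 0.7112; cost = 7.77%.
Revolver drawn: weight = 66.2/229.2 = 0.2888; after-tax cost = 9.43% × (1 − 32.9%) = 6.3275%.
WACC = 0.7112 × 7.7700% + 0.2888 × 6.3275% = 7.3534%.
After the change:
Total capital V = 163 + 66.2 = 229.2.
Equity: weight = 163/229.2 = 0.7112; cost = 7.77%.
Revolver drawn: weight = 66.2/229.2 = 0.2888; after-tax cost = 9.43% × (1 − 24%) = 7.1668%.
WACC = 0.7112 × 7.7700% + 0.2888 × 7.1668% = 7.5958%.
Change in WACC = 7.5958% − 7.3534% = 0.2424 pp.

+0.24 pp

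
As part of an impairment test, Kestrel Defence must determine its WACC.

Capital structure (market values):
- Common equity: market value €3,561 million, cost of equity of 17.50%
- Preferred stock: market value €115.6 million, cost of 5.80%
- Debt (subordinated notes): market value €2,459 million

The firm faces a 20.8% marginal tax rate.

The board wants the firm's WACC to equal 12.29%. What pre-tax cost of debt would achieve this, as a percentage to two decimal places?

Total capital V = 3561 + 115.6 + 2459 = 6135.6.
Equity weight = 3561/6135.6 = 0.5804.
Preferred weight = 115.6/6135.6 = 0.0188.
Subordinated notes weight = 2459/6135.6 = 0.4008.
Equity contribution = 0.5804 × 17.5% = 10.1567%.
Preferred contribution = 0.0188 × 5.8% = 0.1093%.
Remaining for debt = 12.29% − 10.2660% = 2.0240%.
Rd × (1 − 20.8%) × 0.4008 = 2.0240%  ⇒  Rd = 6.3766%.

6.38%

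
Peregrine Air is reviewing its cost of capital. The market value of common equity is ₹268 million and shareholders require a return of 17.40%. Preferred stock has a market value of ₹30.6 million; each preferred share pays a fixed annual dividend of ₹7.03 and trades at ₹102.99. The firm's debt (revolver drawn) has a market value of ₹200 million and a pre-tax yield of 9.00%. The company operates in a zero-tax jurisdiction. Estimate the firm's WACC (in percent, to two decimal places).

13.38%

Cost of preferred: Rp = 7.03 / 102.99 = 6.8259%.
Total capital V = 268 + 30.6 + 200 = 498.6.
Equity: weight = 268/498.6 = 0.5375; cost = 17.4%.
Preferred: weight = 30.6/498.6 = 0.0614; cost = 6.8259%.
Revolver drawn: weight = 200/498.6 = 0.4011; after-tax cost = 9% × (1 − 0%) = 9.0000%.
WACC = 0.5375 × 17.4000% + 0.0614 × 6.8259% + 0.4011 × 9.0000% = 13.3816%.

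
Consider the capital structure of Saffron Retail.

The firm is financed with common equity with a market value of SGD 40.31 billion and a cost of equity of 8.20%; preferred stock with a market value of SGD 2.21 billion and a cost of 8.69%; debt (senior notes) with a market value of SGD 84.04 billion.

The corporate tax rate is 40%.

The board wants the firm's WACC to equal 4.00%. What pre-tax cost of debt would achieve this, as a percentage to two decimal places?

Total capital V = 40.31 + 2.21 + 84.04 = 126.56.
Equity weight = 40.31/126.56 = 0.3185.
Preferred weight = 2.21/126.56 = 0.0175.
Senior notes weight = 84.04/126.56 = 0.6640.
Equity contribution = 0.3185 × 8.2% = 2.6117%.
Preferred contribution = 0.0175 × 8.69% = 0.1517%.
Remaining for debt = 4.0% − 2.7635% = 1.2365%.
Rd × (1 − 40%) × 0.6640 = 1.2365%  ⇒  Rd = 3.1035%.

3.10%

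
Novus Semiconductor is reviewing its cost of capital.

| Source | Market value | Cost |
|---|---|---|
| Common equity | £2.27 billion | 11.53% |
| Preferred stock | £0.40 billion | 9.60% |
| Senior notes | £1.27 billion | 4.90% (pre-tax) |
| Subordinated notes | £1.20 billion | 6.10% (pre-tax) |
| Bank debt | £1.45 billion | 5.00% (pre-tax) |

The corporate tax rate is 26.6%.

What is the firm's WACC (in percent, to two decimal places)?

6.87%

Total capital V = 2.27 + 0.4 + 1.27 + 1.2 + 1.45 = 6.59.
Equity: weight = 2.27/6.59 = 0.3445; cost = 11.53%.
Preferred: weight = 0.4/6.59 = 0.0607; cost = 9.6%.
Senior notes: weight = 1.27/6.59 = 0.1927; after-tax cost = 4.9% × (1 − 26.6%) = 3.5966%.
Subordinated notes: weight = 1.2/6.59 = 0.1821; after-tax cost = 6.1% × (1 − 26.6%) = 4.4774%.
Bank debt: weight = 1.45/6.59 = 0.2200; after-tax cost = 5% × (1 − 26.6%) = 3.6700%.
WACC = 0.3445 × 11.5300% + 0.0607 × 9.6000% + 0.1927 × 3.5966% + 0.1821 × 4.4774% + 0.2200 × 3.6700% = 6.8703%.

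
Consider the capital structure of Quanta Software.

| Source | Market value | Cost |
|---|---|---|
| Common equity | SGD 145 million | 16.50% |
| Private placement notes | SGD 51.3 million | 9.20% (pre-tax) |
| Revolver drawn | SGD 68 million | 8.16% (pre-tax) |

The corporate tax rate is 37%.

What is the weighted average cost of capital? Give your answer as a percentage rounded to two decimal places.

Total capital V = 145 + 51.3 + 68 = 264.3.
Equity: weight = 145/264.3 = 0.5486; cost = 16.5%.
Private placement notes: weight = 51.3/264.3 = 0.1941; after-tax cost = 9.2% × (1 − 37%) = 5.7960%.
Revolver drawn: weight = 68/264.3 = 0.2573; after-tax cost = 8.16% × (1 − 37%) = 5.1408%.
WACC = 0.5486 × 16.5000% + 0.1941 × 5.7960% + 0.2573 × 5.1408% = 11.4998%.

11.50%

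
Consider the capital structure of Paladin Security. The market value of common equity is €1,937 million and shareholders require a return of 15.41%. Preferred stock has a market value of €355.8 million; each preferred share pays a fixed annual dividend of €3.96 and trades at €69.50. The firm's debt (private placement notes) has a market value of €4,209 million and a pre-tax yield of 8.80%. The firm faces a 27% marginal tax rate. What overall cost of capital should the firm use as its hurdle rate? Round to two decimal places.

Cost of preferred: Rp = 3.96 / 69.5 = 5.6978%.
Total capital V = 1937 + 355.8 + 4209 = 6501.8.
Equity: weight = 1937/6501.8 = 0.2979; cost = 15.41%.
Preferred: weight = 355.8/6501.8 = 0.0547; cost = 5.6978%.
Private placement notes: weight = 4209/6501.8 = 0.6474; after-tax cost = 8.8% × (1 − 27%) = 6.4240%.
WACC = 0.2979 × 15.4100% + 0.0547 × 5.6978% + 0.6474 × 6.4240% = 9.0613%.

9.06%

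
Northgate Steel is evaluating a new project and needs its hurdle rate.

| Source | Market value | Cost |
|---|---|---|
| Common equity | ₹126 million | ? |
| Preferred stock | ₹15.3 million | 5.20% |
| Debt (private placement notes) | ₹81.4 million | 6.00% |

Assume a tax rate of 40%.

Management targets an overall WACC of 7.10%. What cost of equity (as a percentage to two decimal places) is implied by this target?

Total capital V = 126 + 15.3 + 81.4 = 222.7.
Equity weight = 126/222.7 = 0.5658.
Preferred weight = 15.3/222.7 = 0.0687.
Private placement notes weight = 81.4/222.7 = 0.3655.
Debt contribution = 0.3655 × 6% × (1 − 40%) = 1.3159%.
Preferred contribution = 0.0687 × 5.2% = 0.3573%.
Required equity contribution = 7.1% − 1.6731% = 5.4269%.
Re = 5.4269% / 0.5658 = 9.5918%.

9.59%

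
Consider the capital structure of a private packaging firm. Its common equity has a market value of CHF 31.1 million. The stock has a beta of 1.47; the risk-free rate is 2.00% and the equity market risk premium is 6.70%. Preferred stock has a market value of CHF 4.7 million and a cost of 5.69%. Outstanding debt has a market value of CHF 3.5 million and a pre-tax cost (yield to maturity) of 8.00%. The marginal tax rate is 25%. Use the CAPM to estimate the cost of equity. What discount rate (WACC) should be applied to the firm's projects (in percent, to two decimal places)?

10.59%

Cost of equity via CAPM: Re = 2.0% + 1.47 × 6.7% = 11.8490%.
Total capital V = 31.1 + 4.7 + 3.5 = 39.3.
Equity: weight = 31.1/39.3 = 0.7913; cost = 11.849%.
Preferred: weight = 4.7/39.3 = 0.1196; cost = 5.69%.
Debt: weight = 3.5/39.3 = 0.0891; after-tax cost = 8% × (1 − 25%) = 6.0000%.
WACC = 0.7913 × 11.8490% + 0.1196 × 5.6900% + 0.0891 × 6.0000% = 10.5915%.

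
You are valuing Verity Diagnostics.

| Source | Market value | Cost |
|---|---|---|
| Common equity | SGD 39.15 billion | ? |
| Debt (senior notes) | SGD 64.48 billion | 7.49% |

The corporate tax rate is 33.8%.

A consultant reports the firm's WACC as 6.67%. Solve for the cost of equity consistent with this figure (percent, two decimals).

Total capital V = 39.15 + 64.48 = 103.63.
Equity weight = 39.15/103.63 = 0.3778.
Senior notes weight = 64.48/103.63 = 0.6222.
Debt contribution = 0.6222 × 7.49% × (1 − 33.8%) = 3.0852%.
Required equity contribution = 6.67% − 3.0852% = 3.5848%.
Re = 3.5848% / 0.3778 = 9.4890%.

9.49%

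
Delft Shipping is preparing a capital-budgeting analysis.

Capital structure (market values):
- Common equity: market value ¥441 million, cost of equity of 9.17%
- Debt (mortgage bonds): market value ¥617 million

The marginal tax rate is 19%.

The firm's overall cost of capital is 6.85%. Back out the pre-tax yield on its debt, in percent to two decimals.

Total capital V = 441 + 617 = 1058.
Equity weight = 441/1058 = 0.4168.
Mortgage bonds weight = 617/1058 = 0.5832.
Equity contribution = 0.4168 × 9.17% = 3.8223%.
Remaining for debt = 6.85% − 3.8223% = 3.0277%.
Rd × (1 − 19%) × 0.5832 = 3.0277%  ⇒  Rd = 6.4096%.

6.41%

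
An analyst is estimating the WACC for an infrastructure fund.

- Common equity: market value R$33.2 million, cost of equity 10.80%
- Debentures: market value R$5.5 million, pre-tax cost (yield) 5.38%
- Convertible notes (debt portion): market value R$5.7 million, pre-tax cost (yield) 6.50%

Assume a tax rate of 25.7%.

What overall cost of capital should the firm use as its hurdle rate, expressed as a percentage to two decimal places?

Total capital V = 33.2 + 5.5 + 5.7 = 44.4.
Equity: weight = 33.2/44.4 = 0.7477; cost = 10.8%.
Debentures: weight = 5.5/44.4 = 0.1239; after-tax cost = 5.38% × (1 − 25.7%) = 3.9973%.
Convertible notes (debt portion): weight = 5.7/44.4 = 0.1284; after-tax cost = 6.5% × (1 − 25.7%) = 4.8295%.
WACC = 0.7477 × 10.8000% + 0.1239 × 3.9973% + 0.1284 × 4.8295% = 9.1908%.

9.19%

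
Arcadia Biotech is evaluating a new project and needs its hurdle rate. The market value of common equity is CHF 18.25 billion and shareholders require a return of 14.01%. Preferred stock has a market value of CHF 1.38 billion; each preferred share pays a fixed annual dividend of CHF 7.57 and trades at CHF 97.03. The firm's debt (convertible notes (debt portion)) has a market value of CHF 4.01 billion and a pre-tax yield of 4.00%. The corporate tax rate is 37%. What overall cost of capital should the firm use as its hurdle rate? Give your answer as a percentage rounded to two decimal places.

Cost of preferred: Rp = 7.57 / 97.03 = 7.8017%.
Total capital V = 18.25 + 1.38 + 4.01 = 23.64.
Equity: weight = 18.25/23.64 = 0.7720; cost = 14.01%.
Preferred: weight = 1.38/23.64 = 0.0584; cost = 7.8017%.
Convertible notes (debt portion): weight = 4.01/23.64 = 0.1696; after-tax cost = 4% × (1 − 37%) = 2.5200%.
WACC = 0.7720 × 14.0100% + 0.0584 × 7.8017% + 0.1696 × 2.5200% = 11.6986%.

11.70%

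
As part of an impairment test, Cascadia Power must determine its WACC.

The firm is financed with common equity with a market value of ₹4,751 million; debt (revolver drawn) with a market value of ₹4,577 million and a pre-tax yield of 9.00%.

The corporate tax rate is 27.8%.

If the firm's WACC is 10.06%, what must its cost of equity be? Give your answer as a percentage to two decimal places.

Total capital V = 4751 + 4577 = 9328.
Equity weight = 4751/9328 = 0.5093.
Revolver drawn weight = 4577/9328 = 0.4907.
Debt contribution = 0.4907 × 9% × (1 − 27.8%) = 3.1884%.
Required equity contribution = 10.06% − 3.1884% = 6.8716%.
Re = 6.8716% / 0.5093 = 13.4915%.

13.49%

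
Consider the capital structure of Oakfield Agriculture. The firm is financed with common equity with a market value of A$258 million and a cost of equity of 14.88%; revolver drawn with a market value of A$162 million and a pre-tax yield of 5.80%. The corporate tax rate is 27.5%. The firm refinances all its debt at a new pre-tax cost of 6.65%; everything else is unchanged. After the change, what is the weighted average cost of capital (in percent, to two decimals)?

11.00%

After the change:
Total capital V = 258 + 162 = 420.
Equity: weight = 258/420 = 0.6143; cost = 14.88%.
Revolver drawn: weight = 162/420 = 0.3857; after-tax cost = 6.65% × (1 − 27.5%) = 4.8213%.
WACC = 0.6143 × 14.8800% + 0.3857 × 4.8213% = 11.0002%.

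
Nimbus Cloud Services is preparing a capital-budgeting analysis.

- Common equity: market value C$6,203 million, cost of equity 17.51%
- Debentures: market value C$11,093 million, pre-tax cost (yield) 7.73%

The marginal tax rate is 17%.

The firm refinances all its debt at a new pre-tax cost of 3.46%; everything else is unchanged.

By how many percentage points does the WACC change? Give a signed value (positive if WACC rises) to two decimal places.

-2.27 pp

Current WACC:
Total capital V = 6203 + 11093 = 17296.
Equity: weight = 6203/17296 = 0.3586; cost = 17.51%.
Debentures: weight = 11093/17296 = 0.6414; after-tax cost = 7.73% × (1 − 17%) = 6.4159%.
WACC = 0.3586 × 17.5100% + 0.6414 × 6.4159% = 10.3947%.
After the change:
Total capital V = 6203 + 11093 = 17296.
Equity: weight = 6203/17296 = 0.3586; cost = 17.51%.
Debentures: weight = 11093/17296 = 0.6414; after-tax cost = 3.46% × (1 − 17%) = 2.8718%.
WACC = 0.3586 × 17.5100% + 0.6414 × 2.8718% = 8.1216%.
Change in WACC = 8.1216% − 10.3947% = -2.2731 pp.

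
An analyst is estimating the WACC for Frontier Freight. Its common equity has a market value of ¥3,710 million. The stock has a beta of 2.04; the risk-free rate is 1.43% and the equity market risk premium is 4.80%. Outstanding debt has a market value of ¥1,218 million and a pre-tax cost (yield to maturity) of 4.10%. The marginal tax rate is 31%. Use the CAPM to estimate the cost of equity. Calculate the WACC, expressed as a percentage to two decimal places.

Cost of equity via CAPM: Re = 1.43% + 2.04 × 4.8% = 11.2220%.
Total capital V = 3710 + 1218 = 4928.
Equity: weight = 3710/4928 = 0.7528; cost = 11.222%.
Debt: weight = 1218/4928 = 0.2472; after-tax cost = 4.1% × (1 − 31%) = 2.8290%.
WACC = 0.7528 × 11.2220% + 0.2472 × 2.8290% = 9.1476%.

9.15%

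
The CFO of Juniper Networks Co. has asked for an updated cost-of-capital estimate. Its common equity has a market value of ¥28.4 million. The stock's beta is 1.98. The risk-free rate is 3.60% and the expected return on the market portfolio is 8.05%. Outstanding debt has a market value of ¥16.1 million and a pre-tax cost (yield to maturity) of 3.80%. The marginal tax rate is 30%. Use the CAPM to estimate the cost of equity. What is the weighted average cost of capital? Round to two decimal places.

Market risk premium = 8.05% − 3.6% = 4.45%.
Cost of equity via CAPM: Re = 3.6% + 1.98 × 4.45% = 12.4110%.
Total capital V = 28.4 + 16.1 = 44.5.
Equity: weight = 28.4/44.5 = 0.6382; cost = 12.411%.
Debt: weight = 16.1/44.5 = 0.3618; after-tax cost = 3.8% × (1 − 30%) = 2.6600%.
WACC = 0.6382 × 12.4110% + 0.3618 × 2.6600% = 8.8831%.

8.88%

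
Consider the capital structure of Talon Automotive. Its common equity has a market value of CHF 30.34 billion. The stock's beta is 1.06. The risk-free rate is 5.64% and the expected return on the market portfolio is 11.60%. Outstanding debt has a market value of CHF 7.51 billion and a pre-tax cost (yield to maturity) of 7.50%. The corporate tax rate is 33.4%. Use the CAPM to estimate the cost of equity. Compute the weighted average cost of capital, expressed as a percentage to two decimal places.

10.58%

Market risk premium = 11.6% − 5.64% = 5.96%.
Cost of equity via CAPM: Re = 5.64% + 1.06 × 5.96% = 11.9576%.
Total capital V = 30.34 + 7.51 = 37.85.
Equity: weight = 30.34/37.85 = 0.8016; cost = 11.9576%.
Debt: weight = 7.51/37.85 = 0.1984; after-tax cost = 7.5% × (1 − 33.4%) = 4.9950%.
WACC = 0.8016 × 11.9576% + 0.1984 × 4.9950% = 10.5761%.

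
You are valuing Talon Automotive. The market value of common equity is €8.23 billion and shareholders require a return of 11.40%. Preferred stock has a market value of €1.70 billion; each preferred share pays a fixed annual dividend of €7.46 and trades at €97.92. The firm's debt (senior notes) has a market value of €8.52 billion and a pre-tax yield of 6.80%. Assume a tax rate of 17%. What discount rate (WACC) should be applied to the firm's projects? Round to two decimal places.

8.39%

Cost of preferred: Rp = 7.46 / 97.92 = 7.6185%.
Total capital V = 8.23 + 1.7 + 8.52 = 18.45.
Equity: weight = 8.23/18.45 = 0.4461; cost = 11.4%.
Preferred: weight = 1.7/18.45 = 0.0921; cost = 7.6185%.
Senior notes: weight = 8.52/18.45 = 0.4618; after-tax cost = 6.8% × (1 − 17%) = 5.6440%.
WACC = 0.4461 × 11.4000% + 0.0921 × 7.6185% + 0.4618 × 5.6440% = 8.3935%.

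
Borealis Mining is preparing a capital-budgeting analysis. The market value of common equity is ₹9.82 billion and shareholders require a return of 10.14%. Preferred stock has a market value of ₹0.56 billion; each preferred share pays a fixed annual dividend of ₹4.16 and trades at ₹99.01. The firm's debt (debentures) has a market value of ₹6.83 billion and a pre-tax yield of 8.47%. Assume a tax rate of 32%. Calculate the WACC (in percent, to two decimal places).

Cost of preferred: Rp = 4.16 / 99.01 = 4.2016%.
Total capital V = 9.82 + 0.56 + 6.83 = 17.21.
Equity: weight = 9.82/17.21 = 0.5706; cost = 10.14%.
Preferred: weight = 0.56/17.21 = 0.0325; cost = 4.2016%.
Debentures: weight = 6.83/17.21 = 0.3969; after-tax cost = 8.47% × (1 − 32%) = 5.7596%.
WACC = 0.5706 × 10.1400% + 0.0325 × 4.2016% + 0.3969 × 5.7596% = 8.2084%.

8.21%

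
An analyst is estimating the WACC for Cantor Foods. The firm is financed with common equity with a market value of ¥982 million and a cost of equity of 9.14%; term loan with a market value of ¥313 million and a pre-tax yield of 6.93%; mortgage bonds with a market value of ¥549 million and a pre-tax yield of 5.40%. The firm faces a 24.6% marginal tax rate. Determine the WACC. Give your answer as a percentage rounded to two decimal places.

Total capital V = 982 + 313 + 549 = 1844.
Equity: weight = 982/1844 = 0.5325; cost = 9.14%.
Term loan: weight = 313/1844 = 0.1697; after-tax cost = 6.93% × (1 − 24.6%) = 5.2252%.
Mortgage bonds: weight = 549/1844 = 0.2977; after-tax cost = 5.4% × (1 − 24.6%) = 4.0716%.
WACC = 0.5325 × 9.1400% + 0.1697 × 5.2252% + 0.2977 × 4.0716% = 6.9665%.

6.97%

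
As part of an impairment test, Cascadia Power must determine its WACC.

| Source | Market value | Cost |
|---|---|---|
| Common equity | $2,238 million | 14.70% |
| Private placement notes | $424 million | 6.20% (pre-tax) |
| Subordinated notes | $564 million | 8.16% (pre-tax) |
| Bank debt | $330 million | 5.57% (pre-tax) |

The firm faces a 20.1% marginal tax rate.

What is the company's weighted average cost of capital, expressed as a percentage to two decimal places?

11.29%

Total capital V = 2238 + 424 + 564 + 330 = 3556.
Equity: weight = 2238/3556 = 0.6294; cost = 14.7%.
Private placement notes: weight = 424/3556 = 0.1192; after-tax cost = 6.2% × (1 − 20.1%) = 4.9538%.
Subordinated notes: weight = 564/3556 = 0.1586; after-tax cost = 8.16% × (1 − 20.1%) = 6.5198%.
Bank debt: weight = 330/3556 = 0.0928; after-tax cost = 5.57% × (1 − 20.1%) = 4.4504%.
WACC = 0.6294 × 14.7000% + 0.1192 × 4.9538% + 0.1586 × 6.5198% + 0.0928 × 4.4504% = 11.2893%.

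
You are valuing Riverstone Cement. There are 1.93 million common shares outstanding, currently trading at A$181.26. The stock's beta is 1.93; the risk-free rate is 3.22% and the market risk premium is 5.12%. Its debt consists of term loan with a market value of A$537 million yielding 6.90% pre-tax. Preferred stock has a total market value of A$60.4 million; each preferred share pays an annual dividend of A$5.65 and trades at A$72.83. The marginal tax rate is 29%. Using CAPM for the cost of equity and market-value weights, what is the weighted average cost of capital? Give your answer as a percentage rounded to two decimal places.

Cost of equity via CAPM: Re = 3.22% + 1.93 × 5.12% = 13.1016%.
Cost of preferred: Rp = 5.65 / 72.83 = 7.7578%.
Market value of equity E = 181.26 × 1.93m = 349.8318m.
Total capital V = 349.8318 + 60.4 + 537 = 947.2318.
Equity: weight = 349.8318/947.2318 = 0.3693; cost = 13.1016%.
Preferred: weight = 60.4/947.2318 = 0.0638; cost = 7.7578%.
Term loan: weight = 537/947.2318 = 0.5669; after-tax cost = 6.9% × (1 − 29%) = 4.8990%.
WACC = 0.3693 × 13.1016% + 0.0638 × 7.7578% + 0.5669 × 4.8990% = 8.1107%.

8.11%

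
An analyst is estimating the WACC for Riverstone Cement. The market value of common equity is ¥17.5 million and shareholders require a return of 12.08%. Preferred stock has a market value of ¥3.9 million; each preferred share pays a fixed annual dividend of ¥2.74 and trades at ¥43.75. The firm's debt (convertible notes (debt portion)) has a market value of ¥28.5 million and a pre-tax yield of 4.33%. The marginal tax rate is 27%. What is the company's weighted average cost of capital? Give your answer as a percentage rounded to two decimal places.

6.53%

Cost of preferred: Rp = 2.74 / 43.75 = 6.2629%.
Total capital V = 17.5 + 3.9 + 28.5 = 49.9.
Equity: weight = 17.5/49.9 = 0.3507; cost = 12.08%.
Preferred: weight = 3.9/49.9 = 0.0782; cost = 6.2629%.
Convertible notes (debt portion): weight = 28.5/49.9 = 0.5711; after-tax cost = 4.33% × (1 − 27%) = 3.1609%.
WACC = 0.3507 × 12.0800% + 0.0782 × 6.2629% + 0.5711 × 3.1609% = 6.5313%.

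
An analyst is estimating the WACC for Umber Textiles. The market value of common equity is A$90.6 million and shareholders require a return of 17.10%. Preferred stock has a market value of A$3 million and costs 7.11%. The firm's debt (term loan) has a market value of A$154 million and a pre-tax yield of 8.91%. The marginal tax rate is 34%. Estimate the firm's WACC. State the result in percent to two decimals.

Total capital V = 90.6 + 3 + 154 = 247.6.
Equity: weight = 90.6/247.6 = 0.3659; cost = 17.1%.
Preferred: weight = 3/247.6 = 0.0121; cost = 7.11%.
Term loan: weight = 154/247.6 = 0.6220; after-tax cost = 8.91% × (1 − 34%) = 5.8806%.
WACC = 0.3659 × 17.1000% + 0.0121 × 7.1100% + 0.6220 × 5.8806% = 10.0008%.

10.00%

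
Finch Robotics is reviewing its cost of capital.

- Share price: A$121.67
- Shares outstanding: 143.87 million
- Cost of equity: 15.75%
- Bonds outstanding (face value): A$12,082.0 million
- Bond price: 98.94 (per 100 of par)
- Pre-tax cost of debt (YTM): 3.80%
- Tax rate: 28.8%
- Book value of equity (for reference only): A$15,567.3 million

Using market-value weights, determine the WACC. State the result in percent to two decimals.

10.46%

Market value of equity E = 121.67 × 143.87m = 17504.6629m. Market value of debt D = 12082m × 98.94/100 = 11953.9308m.
Total capital V = 17504.6629 + 11953.9308 = 29458.5937.
Equity: weight = 17504.6629/29458.5937 = 0.5942; cost = 15.75%.
Bonds outstanding: weight = 11953.9308/29458.5937 = 0.4058; after-tax cost = 3.8% × (1 − 28.8%) = 2.7056%.
WACC = 0.5942 × 15.7500% + 0.4058 × 2.7056% = 10.4567%.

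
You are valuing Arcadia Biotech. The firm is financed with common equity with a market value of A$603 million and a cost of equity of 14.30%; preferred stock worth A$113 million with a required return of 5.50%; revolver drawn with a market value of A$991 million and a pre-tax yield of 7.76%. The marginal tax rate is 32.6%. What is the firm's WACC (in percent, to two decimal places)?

Total capital V = 603 + 113 + 991 = 1707.
Equity: weight = 603/1707 = 0.3533; cost = 14.3%.
Preferred: weight = 113/1707 = 0.0662; cost = 5.5%.
Revolver drawn: weight = 991/1707 = 0.5806; after-tax cost = 7.76% × (1 − 32.6%) = 5.2302%.
WACC = 0.3533 × 14.3000% + 0.0662 × 5.5000% + 0.5806 × 5.2302% = 8.4520%.

8.45%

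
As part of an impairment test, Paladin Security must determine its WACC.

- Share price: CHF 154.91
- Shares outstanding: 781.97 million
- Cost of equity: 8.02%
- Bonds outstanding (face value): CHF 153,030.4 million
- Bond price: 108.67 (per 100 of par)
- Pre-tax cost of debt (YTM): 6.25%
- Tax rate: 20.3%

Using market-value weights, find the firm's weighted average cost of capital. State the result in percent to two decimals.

6.26%

Market value of equity E = 154.91 × 781.97m = 121134.9727m. Market value of debt D = 153030.4m × 108.67/100 = 166298.13568m.
Total capital V = 121134.9727 + 166298.13568 = 287433.10838.
Equity: weight = 121134.9727/287433.10838 = 0.4214; cost = 8.02%.
Bonds outstanding: weight = 166298.13568/287433.10838 = 0.5786; after-tax cost = 6.25% × (1 − 20.3%) = 4.9812%.
WACC = 0.4214 × 8.0200% + 0.5786 × 4.9812% = 6.2619%.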